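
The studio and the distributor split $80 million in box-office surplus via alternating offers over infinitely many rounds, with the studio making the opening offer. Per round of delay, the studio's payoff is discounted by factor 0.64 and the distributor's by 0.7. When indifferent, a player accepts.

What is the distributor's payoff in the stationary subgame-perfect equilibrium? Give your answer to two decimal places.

36.52

When the studio proposes, the distributor accepts any offer worth at least 0.7 times what the distributor would get by proposing next round; and vice versa.
This gives x = 80 − 0.7y and y = 80 − 0.64x, where x and y are each side's share when it proposes.
Hence (1 − 0.7·0.64)x = 80(1 − 0.7), i.e. 0.552·x = 24.
x ≈ 43.4783; the distributor's share is 80 − x ≈ 36.5217.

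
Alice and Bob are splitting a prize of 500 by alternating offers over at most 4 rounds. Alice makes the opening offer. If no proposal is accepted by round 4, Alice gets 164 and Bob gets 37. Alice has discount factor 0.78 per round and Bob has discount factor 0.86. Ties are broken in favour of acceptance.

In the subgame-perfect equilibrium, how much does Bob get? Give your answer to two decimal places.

288.43

By backward induction:
Round 4 (Bob proposes): Alice gets 164 if talks fail, so Bob offers 164 and keeps 336.
Round 3 (Alice proposes): Bob can get 336 next round, worth 0.86 × 336 = 288.96 now; Alice offers that and keeps 211.04.
Round 2 (Bob proposes): Alice can get 211.04 next round, worth 0.78 × 211.04 = 164.6112 now; Bob offers that and keeps 335.3888.
Round 1 (Alice proposes): Bob can get 335.3888 next round, worth 0.86 × 335.3888 = 288.434368 now; Alice offers that and keeps 211.565632.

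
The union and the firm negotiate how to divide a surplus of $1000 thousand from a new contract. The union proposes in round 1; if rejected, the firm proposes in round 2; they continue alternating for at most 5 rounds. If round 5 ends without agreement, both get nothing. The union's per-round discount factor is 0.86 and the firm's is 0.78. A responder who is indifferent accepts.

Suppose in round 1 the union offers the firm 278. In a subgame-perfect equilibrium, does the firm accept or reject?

Accept

Round 5 (the union proposes): rejection yields 0 for the firm; the union offers 0 and keeps 1000.
Round 4 (the firm proposes): the union can get 1000 next round, worth 0.86 × 1000 = 860 now; the firm offers that and keeps 140.
Round 3 (the union proposes): the firm can get 140 next round, worth 0.78 × 140 = 109.2 now; the union offers that and keeps 890.8.
Round 2 (the firm proposes): the union can get 890.8 next round, worth 0.86 × 890.8 = 766.088 now; the firm offers that and keeps 233.912.
So by rejecting in round 1, the firm gets 233.912 next round, worth 0.78 × 233.912 = 182.45136 now.
Offer 278 ≥ 182.45136, so the firm accepts.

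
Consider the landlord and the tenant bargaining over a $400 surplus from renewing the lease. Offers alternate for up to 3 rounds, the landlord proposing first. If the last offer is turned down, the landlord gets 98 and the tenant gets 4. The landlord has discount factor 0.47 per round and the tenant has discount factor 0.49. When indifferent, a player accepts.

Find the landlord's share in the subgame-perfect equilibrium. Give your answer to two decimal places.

Round 3 (the landlord proposes): the tenant gets 4 if talks fail, so the landlord offers 4 and keeps 396.
Round 2 (the tenant proposes): the landlord can get 396 next round, worth 0.47 × 396 = 186.12 now. The tenant offers 186.12 and keeps 400 − 186.12 = 213.88.
Round 1 (the landlord proposes): the tenant can get 213.88 next round, worth 0.49 × 213.88 = 104.8012 now, so the landlord offers 104.8012, keeping 295.1988.

295.20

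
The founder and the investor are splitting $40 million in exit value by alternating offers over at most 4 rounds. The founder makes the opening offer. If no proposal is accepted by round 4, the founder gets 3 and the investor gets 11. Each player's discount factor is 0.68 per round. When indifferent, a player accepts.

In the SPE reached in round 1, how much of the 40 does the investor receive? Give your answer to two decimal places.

Work backward from the last round.
Round 4 (the investor proposes): the founder gets 3 if talks fail, so the investor offers 3 and keeps 37.
Round 3 (the founder proposes): the investor can get 37 next round, worth 0.68 × 37 = 25.16 now, so the founder offers 25.16, keeping 14.84.
Round 2 (the investor proposes): the founder can get 14.84 next round, worth 0.68 × 14.84 = 10.0912 now. The investor offers 10.0912 and keeps 40 − 10.0912 = 29.9088.
Round 1 (the founder proposes): the investor can get 29.9088 next round, worth 0.68 × 29.9088 = 20.337984 now; the founder offers that and keeps 19.662016.

20.34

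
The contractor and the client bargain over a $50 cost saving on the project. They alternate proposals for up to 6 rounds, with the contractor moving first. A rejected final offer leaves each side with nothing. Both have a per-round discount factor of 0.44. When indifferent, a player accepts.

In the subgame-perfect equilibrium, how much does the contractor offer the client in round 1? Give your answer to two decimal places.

Round 6 (the client proposes): rejection yields 0 for the contractor; the client offers 0 and keeps 50.
Round 5 (the contractor proposes): the client can get 50 next round, worth 0.44 × 50 = 22 now. The contractor offers 22 and keeps 50 − 22 = 28.
Round 4 (the client proposes): the contractor can get 28 next round, worth 0.44 × 28 = 12.32 now. The client offers 12.32 and keeps 50 − 12.32 = 37.68.
Round 3 (the contractor proposes): the client can get 37.68 next round, worth 0.44 × 37.68 = 16.5792 now; the contractor offers that and keeps 33.4208.
Round 2 (the client proposes): the contractor can get 33.4208 next round, worth 0.44 × 33.4208 = 14.705152 now. The client offers 14.705152 and keeps 50 − 14.705152 = 35.294848.
Round 1 (the contractor proposes): the client can get 35.294848 next round, worth 0.44 × 35.294848 = 15.52973312 now, so the contractor offers 15.52973312, keeping 34.47026688.

15.53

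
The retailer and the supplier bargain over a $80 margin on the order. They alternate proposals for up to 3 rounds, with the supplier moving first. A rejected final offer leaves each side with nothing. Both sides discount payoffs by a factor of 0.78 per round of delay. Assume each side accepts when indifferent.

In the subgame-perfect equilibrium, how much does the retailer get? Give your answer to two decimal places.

13.73

Round 3 (the supplier proposes): rejection yields 0 for the retailer; the supplier offers 0 and keeps 80.
Round 2 (the retailer proposes): the supplier can get 80 next round, worth 0.78 × 80 = 62.4 now. The retailer offers 62.4 and keeps 80 − 62.4 = 17.6.
Round 1 (the supplier proposes): the retailer can get 17.6 next round, worth 0.78 × 17.6 = 13.728 now; the supplier offers that and keeps 66.272.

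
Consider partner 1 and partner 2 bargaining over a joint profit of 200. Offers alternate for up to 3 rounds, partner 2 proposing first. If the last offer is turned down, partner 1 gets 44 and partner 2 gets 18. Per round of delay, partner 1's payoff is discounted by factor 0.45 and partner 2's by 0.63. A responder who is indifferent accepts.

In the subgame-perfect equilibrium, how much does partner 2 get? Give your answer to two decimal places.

Round 3 (partner 2 proposes): partner 1 gets 44 if talks fail, so partner 2 offers 44 and keeps 156.
Round 2 (partner 1 proposes): partner 2 can get 156 next round, worth 0.63 × 156 = 98.28 now, so partner 1 offers 98.28, keeping 101.72.
Round 1 (partner 2 proposes): partner 1 can get 101.72 next round, worth 0.45 × 101.72 = 45.774 now, so partner 2 offers 45.774, keeping 154.226.

154.23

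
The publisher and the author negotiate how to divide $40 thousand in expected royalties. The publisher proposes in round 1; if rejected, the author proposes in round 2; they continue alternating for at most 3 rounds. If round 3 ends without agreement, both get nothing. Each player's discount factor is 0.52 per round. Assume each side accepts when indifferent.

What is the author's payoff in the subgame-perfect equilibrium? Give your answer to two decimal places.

Round 3 (the publisher proposes): the author will accept anything ≥ 0, so the publisher offers 0 and keeps 40.
Round 2 (the author proposes): the publisher can get 40 next round, worth 0.52 × 40 = 20.8 now; the author offers that and keeps 19.2.
Round 1 (the publisher proposes): the author can get 19.2 next round, worth 0.52 × 19.2 = 9.984 now; the publisher offers that and keeps 30.016.

9.98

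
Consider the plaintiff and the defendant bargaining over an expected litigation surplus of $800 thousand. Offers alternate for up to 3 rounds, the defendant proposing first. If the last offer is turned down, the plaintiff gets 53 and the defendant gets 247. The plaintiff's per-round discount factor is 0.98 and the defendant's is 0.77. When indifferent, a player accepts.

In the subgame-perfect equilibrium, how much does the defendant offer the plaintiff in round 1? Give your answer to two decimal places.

Work backward from the last round.
Round 3 (the defendant proposes): the plaintiff gets 53 if talks fail, so the defendant offers 53 and keeps 747.
Round 2 (the plaintiff proposes): the defendant can get 747 next round, worth 0.77 × 747 = 575.19 now; the plaintiff offers that and keeps 224.81.
Round 1 (the defendant proposes): the plaintiff can get 224.81 next round, worth 0.98 × 224.81 = 220.3138 now, so the defendant offers 220.3138, keeping 579.6862.

220.31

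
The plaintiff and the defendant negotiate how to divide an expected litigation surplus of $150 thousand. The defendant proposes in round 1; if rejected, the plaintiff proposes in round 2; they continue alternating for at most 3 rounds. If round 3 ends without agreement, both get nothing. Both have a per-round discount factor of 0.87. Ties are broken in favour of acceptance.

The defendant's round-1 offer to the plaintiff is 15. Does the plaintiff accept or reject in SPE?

Reject

Round 3 (the defendant proposes): the plaintiff will accept anything ≥ 0, so the defendant offers 0 and keeps 150.
Round 2 (the plaintiff proposes): the defendant can get 150 next round, worth 0.87 × 150 = 130.5 now. The plaintiff offers 130.5 and keeps 150 − 130.5 = 19.5.
So by rejecting in round 1, the plaintiff gets 19.5 next round, worth 0.87 × 19.5 = 16.965 now.
Offer 15 < 16.965, so the plaintiff rejects.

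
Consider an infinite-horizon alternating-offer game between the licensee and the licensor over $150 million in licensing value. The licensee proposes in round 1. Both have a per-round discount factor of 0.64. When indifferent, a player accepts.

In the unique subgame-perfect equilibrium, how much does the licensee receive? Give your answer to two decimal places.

91.46

In a stationary SPE each proposer offers the other exactly their discounted continuation value.
If the licensee keeps x when proposing and the licensor keeps y when proposing, then x = 150 − 0.64y and y = 150 − 0.64x.
Solving: x = 150(1 − 0.64) / (1 − 0.64·0.64) = 54 / 0.5904 ≈ 91.4634.
The licensor gets 150 − 91.4634 ≈ 58.5366.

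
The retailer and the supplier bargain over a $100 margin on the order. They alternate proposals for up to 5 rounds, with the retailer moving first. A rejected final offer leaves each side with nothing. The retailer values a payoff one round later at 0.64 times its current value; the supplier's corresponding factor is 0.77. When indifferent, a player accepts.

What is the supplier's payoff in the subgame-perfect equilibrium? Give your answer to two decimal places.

Round 5 (the retailer proposes): rejection yields 0 for the supplier; the retailer offers 0 and keeps 100.
Round 4 (the supplier proposes): the retailer can get 100 next round, worth 0.64 × 100 = 64 now, so the supplier offers 64, keeping 36.
Round 3 (the retailer proposes): the supplier can get 36 next round, worth 0.77 × 36 = 27.72 now. The retailer offers 27.72 and keeps 100 − 27.72 = 72.28.
Round 2 (the supplier proposes): the retailer can get 72.28 next round, worth 0.64 × 72.28 = 46.2592 now, so the supplier offers 46.2592, keeping 53.7408.
Round 1 (the retailer proposes): the supplier can get 53.7408 next round, worth 0.77 × 53.7408 = 41.380416 now. The retailer offers 41.380416 and keeps 100 − 41.380416 = 58.619584.

41.38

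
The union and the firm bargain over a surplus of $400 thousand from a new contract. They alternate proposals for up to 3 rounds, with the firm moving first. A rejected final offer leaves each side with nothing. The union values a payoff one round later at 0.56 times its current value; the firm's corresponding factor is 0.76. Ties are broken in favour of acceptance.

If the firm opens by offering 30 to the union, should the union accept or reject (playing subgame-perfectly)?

Reject

Work out the union's continuation value if the offer is rejected.
Round 3 (the firm proposes): rejection yields 0 for the union; the firm offers 0 and keeps 400.
Round 2 (the union proposes): the firm can get 400 next round, worth 0.76 × 400 = 304 now; the union offers that and keeps 96.
So by rejecting in round 1, the union gets 96 next round, worth 0.56 × 96 = 53.76 now.
Offer 30 < 53.76, so the union rejects.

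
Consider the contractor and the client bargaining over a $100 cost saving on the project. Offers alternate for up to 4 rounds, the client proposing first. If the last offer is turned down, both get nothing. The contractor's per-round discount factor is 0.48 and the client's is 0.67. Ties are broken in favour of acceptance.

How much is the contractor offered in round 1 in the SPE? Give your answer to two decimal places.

31.28

Round 4 (the contractor proposes): rejection yields 0 for the client; the contractor offers 0 and keeps 100.
Round 3 (the client proposes): the contractor can get 100 next round, worth 0.48 × 100 = 48 now; the client offers that and keeps 52.
Round 2 (the contractor proposes): the client can get 52 next round, worth 0.67 × 52 = 34.84 now, so the contractor offers 34.84, keeping 65.16.
Round 1 (the client proposes): the contractor can get 65.16 next round, worth 0.48 × 65.16 = 31.2768 now, so the client offers 31.2768, keeping 68.7232.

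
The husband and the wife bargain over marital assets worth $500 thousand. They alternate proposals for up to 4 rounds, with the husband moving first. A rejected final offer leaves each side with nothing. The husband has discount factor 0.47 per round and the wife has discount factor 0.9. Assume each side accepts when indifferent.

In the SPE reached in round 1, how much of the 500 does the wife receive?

428.85

Solve by backward induction from round 4.
Round 4 (the wife proposes): rejection yields 0 for the husband; the wife offers 0 and keeps 500.
Round 3 (the husband proposes): the wife can get 500 next round, worth 0.9 × 500 = 450 now; the husband offers that and keeps 50.
Round 2 (the wife proposes): the husband can get 50 next round, worth 0.47 × 50 = 23.5 now; the wife offers that and keeps 476.5.
Round 1 (the husband proposes): the wife can get 476.5 next round, worth 0.9 × 476.5 = 428.85 now; the husband offers that and keeps 71.15.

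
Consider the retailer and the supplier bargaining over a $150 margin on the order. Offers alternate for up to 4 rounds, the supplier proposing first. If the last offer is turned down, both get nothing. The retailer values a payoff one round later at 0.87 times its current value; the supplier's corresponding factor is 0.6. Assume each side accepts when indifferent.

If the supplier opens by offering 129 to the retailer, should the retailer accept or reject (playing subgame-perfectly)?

Accept

Work out the retailer's continuation value if the offer is rejected.
Round 4 (the retailer proposes): rejection yields 0 for the supplier; the retailer offers 0 and keeps 150.
Round 3 (the supplier proposes): the retailer can get 150 next round, worth 0.87 × 150 = 130.5 now. The supplier offers 130.5 and keeps 150 − 130.5 = 19.5.
Round 2 (the retailer proposes): the supplier can get 19.5 next round, worth 0.6 × 19.5 = 11.7 now; the retailer offers that and keeps 138.3.
So by rejecting in round 1, the retailer gets 138.3 next round, worth 0.87 × 138.3 = 120.321 now.
Offer 129 ≥ 120.321, so the retailer accepts.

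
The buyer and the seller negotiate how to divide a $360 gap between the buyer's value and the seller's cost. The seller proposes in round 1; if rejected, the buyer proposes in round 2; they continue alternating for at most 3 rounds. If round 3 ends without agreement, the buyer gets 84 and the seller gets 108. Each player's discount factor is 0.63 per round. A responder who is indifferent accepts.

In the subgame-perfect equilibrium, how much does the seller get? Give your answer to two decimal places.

By backward induction:
Round 3 (the seller proposes): the buyer gets 84 if talks fail, so the seller offers 84 and keeps 276.
Round 2 (the buyer proposes): the seller can get 276 next round, worth 0.63 × 276 = 173.88 now. The buyer offers 173.88 and keeps 360 − 173.88 = 186.12.
Round 1 (the seller proposes): the buyer can get 186.12 next round, worth 0.63 × 186.12 = 117.2556 now; the seller offers that and keeps 242.7444.

242.74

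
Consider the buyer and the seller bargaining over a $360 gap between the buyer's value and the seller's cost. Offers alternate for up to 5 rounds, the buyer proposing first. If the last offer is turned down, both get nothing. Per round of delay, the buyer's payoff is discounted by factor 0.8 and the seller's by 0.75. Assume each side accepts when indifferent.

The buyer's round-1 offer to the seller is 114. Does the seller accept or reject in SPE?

Accept

Round 5 (the buyer proposes): rejection yields 0 for the seller; the buyer offers 0 and keeps 360.
Round 4 (the seller proposes): the buyer can get 360 next round, worth 0.8 × 360 = 288 now; the seller offers that and keeps 72.
Round 3 (the buyer proposes): the seller can get 72 next round, worth 0.75 × 72 = 54 now; the buyer offers that and keeps 306.
Round 2 (the seller proposes): the buyer can get 306 next round, worth 0.8 × 306 = 244.8 now. The seller offers 244.8 and keeps 360 − 244.8 = 115.2.
So by rejecting in round 1, the seller gets 115.2 next round, worth 0.75 × 115.2 = 86.4 now.
Offer 114 ≥ 86.4, so the seller accepts.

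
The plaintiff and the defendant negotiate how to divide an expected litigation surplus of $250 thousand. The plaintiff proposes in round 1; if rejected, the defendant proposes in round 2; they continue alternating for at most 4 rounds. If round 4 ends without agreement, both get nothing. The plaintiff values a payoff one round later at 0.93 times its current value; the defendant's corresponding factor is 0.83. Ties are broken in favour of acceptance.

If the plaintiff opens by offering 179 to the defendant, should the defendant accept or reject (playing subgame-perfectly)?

Accept

Round 4 (the defendant proposes): rejection yields 0 for the plaintiff; the defendant offers 0 and keeps 250.
Round 3 (the plaintiff proposes): the defendant can get 250 next round, worth 0.83 × 250 = 207.5 now, so the plaintiff offers 207.5, keeping 42.5.
Round 2 (the defendant proposes): the plaintiff can get 42.5 next round, worth 0.93 × 42.5 = 39.525 now. The defendant offers 39.525 and keeps 250 − 39.525 = 210.475.
So by rejecting in round 1, the defendant gets 210.475 next round, worth 0.83 × 210.475 = 174.69425 now.
Offer 179 ≥ 174.69425, so the defendant accepts.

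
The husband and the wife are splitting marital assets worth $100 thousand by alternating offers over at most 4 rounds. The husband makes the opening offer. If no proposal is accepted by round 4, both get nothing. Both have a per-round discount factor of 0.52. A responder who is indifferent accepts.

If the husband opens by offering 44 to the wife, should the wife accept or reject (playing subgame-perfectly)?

Accept

Round 4 (the wife proposes): the husband will accept anything ≥ 0, so the wife offers 0 and keeps 100.
Round 3 (the husband proposes): the wife can get 100 next round, worth 0.52 × 100 = 52 now, so the husband offers 52, keeping 48.
Round 2 (the wife proposes): the husband can get 48 next round, worth 0.52 × 48 = 24.96 now. The wife offers 24.96 and keeps 100 − 24.96 = 75.04.
So by rejecting in round 1, the wife gets 75.04 next round, worth 0.52 × 75.04 = 39.0208 now.
Offer 44 ≥ 39.0208, so the wife accepts.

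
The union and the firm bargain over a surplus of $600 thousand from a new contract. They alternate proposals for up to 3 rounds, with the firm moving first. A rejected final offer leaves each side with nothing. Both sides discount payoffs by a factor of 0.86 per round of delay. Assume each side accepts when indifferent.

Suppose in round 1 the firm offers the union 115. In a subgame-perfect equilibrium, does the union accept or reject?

Work out the union's continuation value if the offer is rejected.
Round 3 (the firm proposes): rejection yields 0 for the union; the firm offers 0 and keeps 600.
Round 2 (the union proposes): the firm can get 600 next round, worth 0.86 × 600 = 516 now, so the union offers 516, keeping 84.
So by rejecting in round 1, the union gets 84 next round, worth 0.86 × 84 = 72.24 now.
Offer 115 ≥ 72.24, so the union accepts.

Accept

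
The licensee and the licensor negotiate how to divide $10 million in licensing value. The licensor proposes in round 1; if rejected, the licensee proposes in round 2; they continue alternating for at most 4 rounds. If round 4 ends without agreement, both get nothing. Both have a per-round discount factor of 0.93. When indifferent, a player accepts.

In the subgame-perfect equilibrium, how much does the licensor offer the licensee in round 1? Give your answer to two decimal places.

8.69

Solve by backward induction from round 4.
Round 4 (the licensee proposes): the licensor will accept anything ≥ 0, so the licensee offers 0 and keeps 10.
Round 3 (the licensor proposes): the licensee can get 10 next round, worth 0.93 × 10 = 9.3 now, so the licensor offers 9.3, keeping 0.7.
Round 2 (the licensee proposes): the licensor can get 0.7 next round, worth 0.93 × 0.7 = 0.651 now, so the licensee offers 0.651, keeping 9.349.
Round 1 (the licensor proposes): the licensee can get 9.349 next round, worth 0.93 × 9.349 = 8.69457 now; the licensor offers that and keeps 1.30543.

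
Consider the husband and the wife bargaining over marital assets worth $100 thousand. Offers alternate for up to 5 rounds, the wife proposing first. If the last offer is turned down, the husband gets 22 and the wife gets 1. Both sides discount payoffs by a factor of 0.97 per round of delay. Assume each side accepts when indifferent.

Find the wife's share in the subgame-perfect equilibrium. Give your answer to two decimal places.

Round 5 (the wife proposes): the husband gets 22 if talks fail, so the wife offers 22 and keeps 78.
Round 4 (the husband proposes): the wife can get 78 next round, worth 0.97 × 78 = 75.66 now; the husband offers that and keeps 24.34.
Round 3 (the wife proposes): the husband can get 24.34 next round, worth 0.97 × 24.34 = 23.6098 now; the wife offers that and keeps 76.3902.
Round 2 (the husband proposes): the wife can get 76.3902 next round, worth 0.97 × 76.3902 = 74.098494 now. The husband offers 74.098494 and keeps 100 − 74.098494 = 25.901506.
Round 1 (the wife proposes): the husband can get 25.901506 next round, worth 0.97 × 25.901506 = 25.12446082 now, so the wife offers 25.12446082, keeping 74.87553918.

74.88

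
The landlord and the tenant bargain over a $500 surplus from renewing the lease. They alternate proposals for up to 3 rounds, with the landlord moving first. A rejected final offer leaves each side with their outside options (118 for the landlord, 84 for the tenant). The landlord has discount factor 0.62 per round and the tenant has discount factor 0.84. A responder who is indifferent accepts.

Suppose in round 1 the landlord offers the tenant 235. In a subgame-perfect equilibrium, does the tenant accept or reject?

Round 3 (the landlord proposes): the tenant gets 84 if talks fail, so the landlord offers 84 and keeps 416.
Round 2 (the tenant proposes): the landlord can get 416 next round, worth 0.62 × 416 = 257.92 now; the tenant offers that and keeps 242.08.
So by rejecting in round 1, the tenant gets 242.08 next round, worth 0.84 × 242.08 = 203.3472 now.
Offer 235 ≥ 203.3472, so the tenant accepts.

Accept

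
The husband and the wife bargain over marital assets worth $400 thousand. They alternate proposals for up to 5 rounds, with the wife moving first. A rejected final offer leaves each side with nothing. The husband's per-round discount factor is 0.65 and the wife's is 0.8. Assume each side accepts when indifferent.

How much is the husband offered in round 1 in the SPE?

Solve by backward induction from round 5.
Round 5 (the wife proposes): rejection yields 0 for the husband; the wife offers 0 and keeps 400.
Round 4 (the husband proposes): the wife can get 400 next round, worth 0.8 × 400 = 320 now; the husband offers that and keeps 80.
Round 3 (the wife proposes): the husband can get 80 next round, worth 0.65 × 80 = 52 now, so the wife offers 52, keeping 348.
Round 2 (the husband proposes): the wife can get 348 next round, worth 0.8 × 348 = 278.4 now; the husband offers that and keeps 121.6.
Round 1 (the wife proposes): the husband can get 121.6 next round, worth 0.65 × 121.6 = 79.04 now, so the wife offers 79.04, keeping 320.96.

79.04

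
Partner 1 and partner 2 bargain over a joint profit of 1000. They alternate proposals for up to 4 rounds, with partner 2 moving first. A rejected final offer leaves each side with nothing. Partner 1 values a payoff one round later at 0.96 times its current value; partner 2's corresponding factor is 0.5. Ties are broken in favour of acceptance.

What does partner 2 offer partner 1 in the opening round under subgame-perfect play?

Work backward from the last round.
Round 4 (partner 1 proposes): partner 2 will accept anything ≥ 0, so partner 1 offers 0 and keeps 1000.
Round 3 (partner 2 proposes): partner 1 can get 1000 next round, worth 0.96 × 1000 = 960 now, so partner 2 offers 960, keeping 40.
Round 2 (partner 1 proposes): partner 2 can get 40 next round, worth 0.5 × 40 = 20 now; partner 1 offers that and keeps 980.
Round 1 (partner 2 proposes): partner 1 can get 980 next round, worth 0.96 × 980 = 940.8 now, so partner 2 offers 940.8, keeping 59.2.

940.8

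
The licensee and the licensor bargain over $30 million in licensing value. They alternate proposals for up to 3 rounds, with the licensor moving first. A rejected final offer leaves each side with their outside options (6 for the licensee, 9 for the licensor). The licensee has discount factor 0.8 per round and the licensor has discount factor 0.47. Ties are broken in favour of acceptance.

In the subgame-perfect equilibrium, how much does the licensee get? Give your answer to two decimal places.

Solve by backward induction from round 3.
Round 3 (the licensor proposes): the licensee gets 6 if talks fail, so the licensor offers 6 and keeps 24.
Round 2 (the licensee proposes): the licensor can get 24 next round, worth 0.47 × 24 = 11.28 now; the licensee offers that and keeps 18.72.
Round 1 (the licensor proposes): the licensee can get 18.72 next round, worth 0.8 × 18.72 = 14.976 now; the licensor offers that and keeps 15.024.

14.98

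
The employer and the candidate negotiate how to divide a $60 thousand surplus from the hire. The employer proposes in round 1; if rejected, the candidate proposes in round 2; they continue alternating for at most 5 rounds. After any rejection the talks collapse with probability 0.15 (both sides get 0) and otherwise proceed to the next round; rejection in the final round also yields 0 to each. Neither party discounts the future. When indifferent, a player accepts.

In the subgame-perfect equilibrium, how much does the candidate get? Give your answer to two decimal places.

13.18

Round 5 (the employer proposes): rejection yields 0 for the candidate; the employer offers 0 and keeps 60.
Round 4 (the candidate proposes): rejecting gives the employer an expected 0.85 × 60 = 51; the candidate offers that and keeps 9.
Round 3 (the employer proposes): rejecting gives the candidate an expected 0.85 × 9 = 7.65. The employer offers 7.65 and keeps 60 − 7.65 = 52.35.
Round 2 (the candidate proposes): rejecting gives the employer an expected 0.85 × 52.35 = 44.4975, so the candidate offers 44.4975, keeping 15.5025.
Round 1 (the employer proposes): rejecting gives the candidate an expected 0.85 × 15.5025 = 13.177125, so the employer offers 13.177125, keeping 46.822875.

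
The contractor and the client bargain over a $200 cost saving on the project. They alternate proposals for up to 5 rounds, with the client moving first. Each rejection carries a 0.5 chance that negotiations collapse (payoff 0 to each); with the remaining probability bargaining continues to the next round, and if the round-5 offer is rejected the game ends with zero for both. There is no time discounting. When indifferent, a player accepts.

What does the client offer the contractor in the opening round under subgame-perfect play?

By backward induction:
Round 5 (the client proposes): rejection yields 0 for the contractor; the client offers 0 and keeps 200.
Round 4 (the contractor proposes): rejecting gives the client an expected 0.5 × 200 = 100. The contractor offers 100 and keeps 200 − 100 = 100.
Round 3 (the client proposes): rejecting gives the contractor an expected 0.5 × 100 = 50; the client offers that and keeps 150.
Round 2 (the contractor proposes): rejecting gives the client an expected 0.5 × 150 = 75; the contractor offers that and keeps 125.
Round 1 (the client proposes): rejecting gives the contractor an expected 0.5 × 125 = 62.5; the client offers that and keeps 137.5.

62.5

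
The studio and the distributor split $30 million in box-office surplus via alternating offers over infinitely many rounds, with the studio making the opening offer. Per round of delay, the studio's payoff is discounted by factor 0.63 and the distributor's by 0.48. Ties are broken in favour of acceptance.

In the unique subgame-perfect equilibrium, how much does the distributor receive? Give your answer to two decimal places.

7.64

When the studio proposes, the distributor accepts any offer worth at least 0.48 times what the distributor would get by proposing next round; and vice versa.
This gives x = 30 − 0.48y and y = 30 − 0.63x, where x and y are each side's share when it proposes.
Hence (1 − 0.48·0.63)x = 30(1 − 0.48), i.e. 0.6976·x = 15.6.
x ≈ 22.3624; the distributor's share is 30 − x ≈ 7.6376.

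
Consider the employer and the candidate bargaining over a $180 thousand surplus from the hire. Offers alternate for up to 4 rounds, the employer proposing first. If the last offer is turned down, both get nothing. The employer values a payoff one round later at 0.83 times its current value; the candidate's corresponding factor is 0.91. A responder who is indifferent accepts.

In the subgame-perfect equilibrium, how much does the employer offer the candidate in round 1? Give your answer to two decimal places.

151.56

Round 4 (the candidate proposes): rejection yields 0 for the employer; the candidate offers 0 and keeps 180.
Round 3 (the employer proposes): the candidate can get 180 next round, worth 0.91 × 180 = 163.8 now, so the employer offers 163.8, keeping 16.2.
Round 2 (the candidate proposes): the employer can get 16.2 next round, worth 0.83 × 16.2 = 13.446 now; the candidate offers that and keeps 166.554.
Round 1 (the employer proposes): the candidate can get 166.554 next round, worth 0.91 × 166.554 = 151.56414 now, so the employer offers 151.56414, keeping 28.43586.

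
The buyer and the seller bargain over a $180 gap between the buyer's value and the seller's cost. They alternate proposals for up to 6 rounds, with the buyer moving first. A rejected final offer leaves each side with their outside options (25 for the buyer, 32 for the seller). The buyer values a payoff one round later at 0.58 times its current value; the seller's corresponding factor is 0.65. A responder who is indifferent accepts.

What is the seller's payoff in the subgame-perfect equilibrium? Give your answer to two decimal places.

Round 6 (the seller proposes): the buyer gets 25 if talks fail, so the seller offers 25 and keeps 155.
Round 5 (the buyer proposes): the seller can get 155 next round, worth 0.65 × 155 = 100.75 now; the buyer offers that and keeps 79.25.
Round 4 (the seller proposes): the buyer can get 79.25 next round, worth 0.58 × 79.25 = 45.965 now, so the seller offers 45.965, keeping 134.035.
Round 3 (the buyer proposes): the seller can get 134.035 next round, worth 0.65 × 134.035 = 87.12275 now; the buyer offers that and keeps 92.87725.
Round 2 (the seller proposes): the buyer can get 92.87725 next round, worth 0.58 × 92.87725 = 53.868805 now, so the seller offers 53.868805, keeping 126.131195.
Round 1 (the buyer proposes): the seller can get 126.131195 next round, worth 0.65 × 126.131195 = 81.98527675 now; the buyer offers that and keeps 98.01472325.

81.99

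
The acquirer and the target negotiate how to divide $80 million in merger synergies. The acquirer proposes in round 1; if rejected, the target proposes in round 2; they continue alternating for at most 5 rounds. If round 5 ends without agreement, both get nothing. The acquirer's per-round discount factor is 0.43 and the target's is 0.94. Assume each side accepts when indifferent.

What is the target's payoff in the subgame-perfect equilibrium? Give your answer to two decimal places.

Round 5 (the acquirer proposes): rejection yields 0 for the target; the acquirer offers 0 and keeps 80.
Round 4 (the target proposes): the acquirer can get 80 next round, worth 0.43 × 80 = 34.4 now; the target offers that and keeps 45.6.
Round 3 (the acquirer proposes): the target can get 45.6 next round, worth 0.94 × 45.6 = 42.864 now. The acquirer offers 42.864 and keeps 80 − 42.864 = 37.136.
Round 2 (the target proposes): the acquirer can get 37.136 next round, worth 0.43 × 37.136 = 15.96848 now; the target offers that and keeps 64.03152.
Round 1 (the acquirer proposes): the target can get 64.03152 next round, worth 0.94 × 64.03152 = 60.1896288 now; the acquirer offers that and keeps 19.8103712.

60.19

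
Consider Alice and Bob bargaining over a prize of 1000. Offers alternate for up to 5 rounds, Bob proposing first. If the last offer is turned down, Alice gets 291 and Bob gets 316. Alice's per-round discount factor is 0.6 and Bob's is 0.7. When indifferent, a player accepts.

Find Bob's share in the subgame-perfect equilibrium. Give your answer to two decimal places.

693.07

By backward induction:
Round 5 (Bob proposes): Alice gets 291 if talks fail, so Bob offers 291 and keeps 709.
Round 4 (Alice proposes): Bob can get 709 next round, worth 0.7 × 709 = 496.3 now, so Alice offers 496.3, keeping 503.7.
Round 3 (Bob proposes): Alice can get 503.7 next round, worth 0.6 × 503.7 = 302.22 now, so Bob offers 302.22, keeping 697.78.
Round 2 (Alice proposes): Bob can get 697.78 next round, worth 0.7 × 697.78 = 488.446 now, so Alice offers 488.446, keeping 511.554.
Round 1 (Bob proposes): Alice can get 511.554 next round, worth 0.6 × 511.554 = 306.9324 now; Bob offers that and keeps 693.0676.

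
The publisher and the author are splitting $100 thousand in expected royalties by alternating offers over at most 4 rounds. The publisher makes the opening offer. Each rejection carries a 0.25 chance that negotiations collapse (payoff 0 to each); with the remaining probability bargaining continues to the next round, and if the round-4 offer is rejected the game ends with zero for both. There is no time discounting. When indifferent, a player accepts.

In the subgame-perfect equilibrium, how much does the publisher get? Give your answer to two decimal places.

39.06

Round 4 (the author proposes): rejection yields 0 for the publisher; the author offers 0 and keeps 100.
Round 3 (the publisher proposes): rejecting gives the author an expected 0.75 × 100 = 75; the publisher offers that and keeps 25.
Round 2 (the author proposes): rejecting gives the publisher an expected 0.75 × 25 = 18.75. The author offers 18.75 and keeps 100 − 18.75 = 81.25.
Round 1 (the publisher proposes): rejecting gives the author an expected 0.75 × 81.25 = 60.9375. The publisher offers 60.9375 and keeps 100 − 60.9375 = 39.0625.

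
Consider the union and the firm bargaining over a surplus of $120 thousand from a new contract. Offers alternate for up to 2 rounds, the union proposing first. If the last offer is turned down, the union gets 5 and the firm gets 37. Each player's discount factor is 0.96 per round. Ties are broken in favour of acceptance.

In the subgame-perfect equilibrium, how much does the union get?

Round 2 (the firm proposes): the union gets 5 if talks fail, so the firm offers 5 and keeps 115.
Round 1 (the union proposes): the firm can get 115 next round, worth 0.96 × 115 = 110.4 now; the union offers that and keeps 9.6.

9.6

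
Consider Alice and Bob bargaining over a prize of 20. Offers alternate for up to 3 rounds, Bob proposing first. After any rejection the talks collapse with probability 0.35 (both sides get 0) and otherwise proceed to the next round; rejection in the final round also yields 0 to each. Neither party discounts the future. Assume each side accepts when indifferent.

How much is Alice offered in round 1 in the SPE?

Round 3 (Bob proposes): Alice will accept anything ≥ 0, so Bob offers 0 and keeps 20.
Round 2 (Alice proposes): rejecting gives Bob an expected 0.65 × 20 = 13; Alice offers that and keeps 7.
Round 1 (Bob proposes): rejecting gives Alice an expected 0.65 × 7 = 4.55. Bob offers 4.55 and keeps 20 − 4.55 = 15.45.

4.55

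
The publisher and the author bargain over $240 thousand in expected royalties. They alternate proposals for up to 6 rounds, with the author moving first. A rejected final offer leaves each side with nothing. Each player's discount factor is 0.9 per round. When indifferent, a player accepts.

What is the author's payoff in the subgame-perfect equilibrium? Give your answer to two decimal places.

By backward induction:
Round 6 (the publisher proposes): rejection yields 0 for the author; the publisher offers 0 and keeps 240.
Round 5 (the author proposes): the publisher can get 240 next round, worth 0.9 × 240 = 216 now. The author offers 216 and keeps 240 − 216 = 24.
Round 4 (the publisher proposes): the author can get 24 next round, worth 0.9 × 24 = 21.6 now. The publisher offers 21.6 and keeps 240 − 21.6 = 218.4.
Round 3 (the author proposes): the publisher can get 218.4 next round, worth 0.9 × 218.4 = 196.56 now, so the author offers 196.56, keeping 43.44.
Round 2 (the publisher proposes): the author can get 43.44 next round, worth 0.9 × 43.44 = 39.096 now, so the publisher offers 39.096, keeping 200.904.
Round 1 (the author proposes): the publisher can get 200.904 next round, worth 0.9 × 200.904 = 180.8136 now; the author offers that and keeps 59.1864.

59.19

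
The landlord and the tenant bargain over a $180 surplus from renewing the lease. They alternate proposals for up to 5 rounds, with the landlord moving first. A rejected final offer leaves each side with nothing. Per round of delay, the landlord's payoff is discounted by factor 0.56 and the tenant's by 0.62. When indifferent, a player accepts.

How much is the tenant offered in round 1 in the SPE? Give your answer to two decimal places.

66.15

Round 5 (the landlord proposes): the tenant will accept anything ≥ 0, so the landlord offers 0 and keeps 180.
Round 4 (the tenant proposes): the landlord can get 180 next round, worth 0.56 × 180 = 100.8 now. The tenant offers 100.8 and keeps 180 − 100.8 = 79.2.
Round 3 (the landlord proposes): the tenant can get 79.2 next round, worth 0.62 × 79.2 = 49.104 now; the landlord offers that and keeps 130.896.
Round 2 (the tenant proposes): the landlord can get 130.896 next round, worth 0.56 × 130.896 = 73.30176 now; the tenant offers that and keeps 106.69824.
Round 1 (the landlord proposes): the tenant can get 106.69824 next round, worth 0.62 × 106.69824 = 66.1529088 now; the landlord offers that and keeps 113.8470912.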